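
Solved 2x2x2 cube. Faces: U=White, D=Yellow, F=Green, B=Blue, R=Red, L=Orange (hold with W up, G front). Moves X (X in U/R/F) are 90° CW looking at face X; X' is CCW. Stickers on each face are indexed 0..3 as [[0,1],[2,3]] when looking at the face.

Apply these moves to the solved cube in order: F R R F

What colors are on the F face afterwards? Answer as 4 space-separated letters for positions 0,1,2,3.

After move 1 (F): F=GGGG U=WWOO R=WRWR D=RRYY L=OYOY
After move 2 (R): R=WWRR U=WGOG F=GRGY D=RBYB B=OBWB
After move 3 (R): R=RWRW U=WROY F=GBGB D=RWYO B=GBGB
After move 4 (F): F=GGBB U=WRYY R=OWYW D=RRYO L=OROW
Query: F face = GGBB

Answer: G G B B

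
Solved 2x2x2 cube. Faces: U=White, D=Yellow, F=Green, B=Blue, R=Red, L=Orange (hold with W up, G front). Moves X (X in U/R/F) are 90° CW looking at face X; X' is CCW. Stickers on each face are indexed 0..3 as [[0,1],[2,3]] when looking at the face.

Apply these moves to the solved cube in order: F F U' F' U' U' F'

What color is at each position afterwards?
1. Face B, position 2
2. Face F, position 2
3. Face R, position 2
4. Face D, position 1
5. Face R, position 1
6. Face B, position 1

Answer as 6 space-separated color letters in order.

Answer: B O B W Y G

Derivation:
After move 1 (F): F=GGGG U=WWOO R=WRWR D=RRYY L=OYOY
After move 2 (F): F=GGGG U=WWYY R=OROR D=WWYY L=OROR
After move 3 (U'): U=WYWY F=ORGG R=GGOR B=ORBB L=BBOR
After move 4 (F'): F=RGOG U=WYGO R=WGWR D=BRYY L=BYOW
After move 5 (U'): U=YOWG F=BYOG R=RGWR B=WGBB L=OROW
After move 6 (U'): U=OGYW F=OROG R=BYWR B=RGBB L=WGOW
After move 7 (F'): F=RGOO U=OGBW R=RYBR D=GWYY L=WWOY
Query 1: B[2] = B
Query 2: F[2] = O
Query 3: R[2] = B
Query 4: D[1] = W
Query 5: R[1] = Y
Query 6: B[1] = G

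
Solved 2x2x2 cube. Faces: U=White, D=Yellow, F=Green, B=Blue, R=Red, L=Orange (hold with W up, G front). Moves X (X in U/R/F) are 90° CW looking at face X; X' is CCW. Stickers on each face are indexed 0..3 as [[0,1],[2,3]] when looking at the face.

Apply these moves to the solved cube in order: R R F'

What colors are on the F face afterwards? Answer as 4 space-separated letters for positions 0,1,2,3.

After move 1 (R): R=RRRR U=WGWG F=GYGY D=YBYB B=WBWB
After move 2 (R): R=RRRR U=WYWY F=GBGB D=YWYW B=GBGB
After move 3 (F'): F=BBGG U=WYRR R=WRYR D=OOYW L=OYOW
Query: F face = BBGG

Answer: B B G G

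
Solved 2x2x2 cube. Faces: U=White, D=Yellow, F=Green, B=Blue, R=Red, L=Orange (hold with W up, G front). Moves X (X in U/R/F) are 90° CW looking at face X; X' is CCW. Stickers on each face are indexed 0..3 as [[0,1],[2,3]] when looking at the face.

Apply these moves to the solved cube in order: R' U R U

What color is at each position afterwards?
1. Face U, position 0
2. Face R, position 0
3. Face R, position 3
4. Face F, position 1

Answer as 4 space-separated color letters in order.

Answer: B B B Y

Derivation:
After move 1 (R'): R=RRRR U=WBWB F=GWGW D=YGYG B=YBYB
After move 2 (U): U=WWBB F=RRGW R=YBRR B=OOYB L=GWOO
After move 3 (R): R=RYRB U=WRBW F=RGGG D=YYYO B=BOWB
After move 4 (U): U=BWWR F=RYGG R=BORB B=GWWB L=RGOO
Query 1: U[0] = B
Query 2: R[0] = B
Query 3: R[3] = B
Query 4: F[1] = Y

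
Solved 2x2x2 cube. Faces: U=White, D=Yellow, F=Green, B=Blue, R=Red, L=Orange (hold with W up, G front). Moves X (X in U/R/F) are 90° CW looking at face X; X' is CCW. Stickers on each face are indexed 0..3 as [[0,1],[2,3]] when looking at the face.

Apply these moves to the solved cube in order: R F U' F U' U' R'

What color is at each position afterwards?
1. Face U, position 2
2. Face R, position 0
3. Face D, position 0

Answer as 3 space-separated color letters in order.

After move 1 (R): R=RRRR U=WGWG F=GYGY D=YBYB B=WBWB
After move 2 (F): F=GGYY U=WGOO R=WRGR D=RRYB L=OYOB
After move 3 (U'): U=GOWO F=OYYY R=GGGR B=WRWB L=WBOB
After move 4 (F): F=YOYY U=GOBB R=WGOR D=GGYB L=WROR
After move 5 (U'): U=OBGB F=WRYY R=YOOR B=WGWB L=WROR
After move 6 (U'): U=BBOG F=WRYY R=WROR B=YOWB L=WGOR
After move 7 (R'): R=RRWO U=BWOY F=WBYG D=GRYY B=BOGB
Query 1: U[2] = O
Query 2: R[0] = R
Query 3: D[0] = G

Answer: O R G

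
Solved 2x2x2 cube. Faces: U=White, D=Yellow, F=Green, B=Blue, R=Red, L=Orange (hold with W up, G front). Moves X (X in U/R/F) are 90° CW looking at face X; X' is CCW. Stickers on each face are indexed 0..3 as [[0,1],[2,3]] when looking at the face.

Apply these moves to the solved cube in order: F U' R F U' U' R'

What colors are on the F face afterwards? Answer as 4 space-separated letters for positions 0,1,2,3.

After move 1 (F): F=GGGG U=WWOO R=WRWR D=RRYY L=OYOY
After move 2 (U'): U=WOWO F=OYGG R=GGWR B=WRBB L=BBOY
After move 3 (R): R=WGRG U=WYWG F=ORGY D=RBYW B=OROB
After move 4 (F): F=GOYR U=WYYB R=WGGG D=RWYW L=BROB
After move 5 (U'): U=YBWY F=BRYR R=GOGG B=WGOB L=OROB
After move 6 (U'): U=BYYW F=ORYR R=BRGG B=GOOB L=WGOB
After move 7 (R'): R=RGBG U=BOYG F=OYYW D=RRYR B=WOWB
Query: F face = OYYW

Answer: O Y Y W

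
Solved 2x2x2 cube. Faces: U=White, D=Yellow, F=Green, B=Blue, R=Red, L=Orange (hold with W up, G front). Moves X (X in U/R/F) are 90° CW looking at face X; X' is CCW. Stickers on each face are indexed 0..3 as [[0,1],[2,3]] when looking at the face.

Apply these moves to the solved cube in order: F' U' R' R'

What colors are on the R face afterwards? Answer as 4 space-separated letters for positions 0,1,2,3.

After move 1 (F'): F=GGGG U=WWRR R=YRYR D=OOYY L=OWOW
After move 2 (U'): U=WRWR F=OWGG R=GGYR B=YRBB L=BBOW
After move 3 (R'): R=GRGY U=WBWY F=ORGR D=OWYG B=YROB
After move 4 (R'): R=RYGG U=WOWY F=OBGY D=ORYR B=GRWB
Query: R face = RYGG

Answer: R Y G G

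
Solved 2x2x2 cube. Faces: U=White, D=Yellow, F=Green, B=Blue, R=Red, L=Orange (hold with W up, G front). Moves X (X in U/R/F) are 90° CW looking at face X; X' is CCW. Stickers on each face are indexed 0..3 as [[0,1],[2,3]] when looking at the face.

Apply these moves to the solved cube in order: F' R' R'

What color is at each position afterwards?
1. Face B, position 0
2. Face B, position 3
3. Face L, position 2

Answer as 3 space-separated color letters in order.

After move 1 (F'): F=GGGG U=WWRR R=YRYR D=OOYY L=OWOW
After move 2 (R'): R=RRYY U=WBRB F=GWGR D=OGYG B=YBOB
After move 3 (R'): R=RYRY U=WORY F=GBGB D=OWYR B=GBGB
Query 1: B[0] = G
Query 2: B[3] = B
Query 3: L[2] = O

Answer: G B O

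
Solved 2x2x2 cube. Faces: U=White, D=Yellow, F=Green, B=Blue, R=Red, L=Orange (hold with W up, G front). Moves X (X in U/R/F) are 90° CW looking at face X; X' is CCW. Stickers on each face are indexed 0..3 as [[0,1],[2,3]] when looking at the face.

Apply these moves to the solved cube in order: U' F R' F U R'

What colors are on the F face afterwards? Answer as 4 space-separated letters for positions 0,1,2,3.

Answer: O W B B

Derivation:
After move 1 (U'): U=WWWW F=OOGG R=GGRR B=RRBB L=BBOO
After move 2 (F): F=GOGO U=WWOB R=WGWR D=RGYY L=BYOY
After move 3 (R'): R=GRWW U=WBOR F=GWGB D=ROYO B=YRGB
After move 4 (F): F=GGBW U=WBYY R=ORRW D=WGYO L=BROO
After move 5 (U): U=YWYB F=ORBW R=YRRW B=BRGB L=GGOO
After move 6 (R'): R=RWYR U=YGYB F=OWBB D=WRYW B=ORGB
Query: F face = OWBB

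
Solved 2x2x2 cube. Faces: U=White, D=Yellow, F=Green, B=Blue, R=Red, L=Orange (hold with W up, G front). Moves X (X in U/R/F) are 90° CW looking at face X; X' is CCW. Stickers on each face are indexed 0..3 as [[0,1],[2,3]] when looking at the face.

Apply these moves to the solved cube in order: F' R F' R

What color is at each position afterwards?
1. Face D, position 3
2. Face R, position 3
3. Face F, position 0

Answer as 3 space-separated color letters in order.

Answer: R Y O

Derivation:
After move 1 (F'): F=GGGG U=WWRR R=YRYR D=OOYY L=OWOW
After move 2 (R): R=YYRR U=WGRG F=GOGY D=OBYB B=RBWB
After move 3 (F'): F=OYGG U=WGYR R=BYOR D=WWYB L=OGOR
After move 4 (R): R=OBRY U=WYYG F=OWGB D=WWYR B=RBGB
Query 1: D[3] = R
Query 2: R[3] = Y
Query 3: F[0] = O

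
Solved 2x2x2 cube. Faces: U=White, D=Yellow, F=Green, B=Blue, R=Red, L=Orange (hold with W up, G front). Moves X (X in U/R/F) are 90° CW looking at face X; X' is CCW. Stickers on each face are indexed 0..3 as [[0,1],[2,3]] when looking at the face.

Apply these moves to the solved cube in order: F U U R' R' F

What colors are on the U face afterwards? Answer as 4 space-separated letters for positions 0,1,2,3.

After move 1 (F): F=GGGG U=WWOO R=WRWR D=RRYY L=OYOY
After move 2 (U): U=OWOW F=WRGG R=BBWR B=OYBB L=GGOY
After move 3 (U): U=OOWW F=BBGG R=OYWR B=GGBB L=WROY
After move 4 (R'): R=YROW U=OBWG F=BOGW D=RBYG B=YGRB
After move 5 (R'): R=RWYO U=ORWY F=BBGG D=ROYW B=GGBB
After move 6 (F): F=GBGB U=ORYR R=WWYO D=YRYW L=WROO
Query: U face = ORYR

Answer: O R Y R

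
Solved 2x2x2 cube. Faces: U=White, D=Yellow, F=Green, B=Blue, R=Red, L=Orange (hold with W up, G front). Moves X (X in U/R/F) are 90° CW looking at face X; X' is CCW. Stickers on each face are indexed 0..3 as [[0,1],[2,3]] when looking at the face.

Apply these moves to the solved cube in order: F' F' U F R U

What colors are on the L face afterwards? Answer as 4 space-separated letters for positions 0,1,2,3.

Answer: G B O W

Derivation:
After move 1 (F'): F=GGGG U=WWRR R=YRYR D=OOYY L=OWOW
After move 2 (F'): F=GGGG U=WWYY R=OROR D=WWYY L=OROR
After move 3 (U): U=YWYW F=ORGG R=BBOR B=ORBB L=GGOR
After move 4 (F): F=GOGR U=YWRG R=YBWR D=OBYY L=GWOW
After move 5 (R): R=WYRB U=YORR F=GBGY D=OBYO B=GRWB
After move 6 (U): U=RYRO F=WYGY R=GRRB B=GWWB L=GBOW
Query: L face = GBOW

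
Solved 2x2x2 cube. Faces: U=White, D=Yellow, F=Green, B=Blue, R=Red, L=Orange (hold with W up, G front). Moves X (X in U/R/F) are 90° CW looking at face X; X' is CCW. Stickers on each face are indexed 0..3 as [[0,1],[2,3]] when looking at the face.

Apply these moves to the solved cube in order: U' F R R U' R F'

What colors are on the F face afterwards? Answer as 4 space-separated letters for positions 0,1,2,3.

After move 1 (U'): U=WWWW F=OOGG R=GGRR B=RRBB L=BBOO
After move 2 (F): F=GOGO U=WWOB R=WGWR D=RGYY L=BYOY
After move 3 (R): R=WWRG U=WOOO F=GGGY D=RBYR B=BRWB
After move 4 (R): R=RWGW U=WGOY F=GBGR D=RWYB B=OROB
After move 5 (U'): U=GYWO F=BYGR R=GBGW B=RWOB L=OROY
After move 6 (R): R=GGWB U=GYWR F=BWGB D=ROYR B=OWYB
After move 7 (F'): F=WBBG U=GYGW R=OGRB D=RYYR L=OROW
Query: F face = WBBG

Answer: W B B G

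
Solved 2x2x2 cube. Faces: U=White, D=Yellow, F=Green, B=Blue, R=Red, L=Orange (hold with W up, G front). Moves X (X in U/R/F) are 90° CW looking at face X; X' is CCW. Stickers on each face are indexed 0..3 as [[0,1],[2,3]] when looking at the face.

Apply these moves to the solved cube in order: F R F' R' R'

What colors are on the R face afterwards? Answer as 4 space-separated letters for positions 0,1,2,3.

Answer: R R W B

Derivation:
After move 1 (F): F=GGGG U=WWOO R=WRWR D=RRYY L=OYOY
After move 2 (R): R=WWRR U=WGOG F=GRGY D=RBYB B=OBWB
After move 3 (F'): F=RYGG U=WGWR R=BWRR D=YYYB L=OGOO
After move 4 (R'): R=WRBR U=WWWO F=RGGR D=YYYG B=BBYB
After move 5 (R'): R=RRWB U=WYWB F=RWGO D=YGYR B=GBYB
Query: R face = RRWB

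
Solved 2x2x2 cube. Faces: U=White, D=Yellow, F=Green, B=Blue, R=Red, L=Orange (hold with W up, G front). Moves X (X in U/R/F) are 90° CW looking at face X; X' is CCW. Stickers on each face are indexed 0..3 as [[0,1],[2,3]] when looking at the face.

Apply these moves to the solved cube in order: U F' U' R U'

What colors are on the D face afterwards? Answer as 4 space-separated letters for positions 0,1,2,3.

After move 1 (U): U=WWWW F=RRGG R=BBRR B=OOBB L=GGOO
After move 2 (F'): F=RGRG U=WWBR R=YBYR D=GOYY L=GWOW
After move 3 (U'): U=WRWB F=GWRG R=RGYR B=YBBB L=OOOW
After move 4 (R): R=YRRG U=WWWG F=GORY D=GBYY B=BBRB
After move 5 (U'): U=WGWW F=OORY R=GORG B=YRRB L=BBOW
Query: D face = GBYY

Answer: G B Y Y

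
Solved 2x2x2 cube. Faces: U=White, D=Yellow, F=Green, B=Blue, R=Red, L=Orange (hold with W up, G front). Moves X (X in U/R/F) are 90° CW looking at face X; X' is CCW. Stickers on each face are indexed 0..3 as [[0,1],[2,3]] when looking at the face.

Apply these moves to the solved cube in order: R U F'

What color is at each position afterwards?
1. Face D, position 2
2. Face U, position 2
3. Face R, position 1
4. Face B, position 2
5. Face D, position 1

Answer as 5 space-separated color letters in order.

After move 1 (R): R=RRRR U=WGWG F=GYGY D=YBYB B=WBWB
After move 2 (U): U=WWGG F=RRGY R=WBRR B=OOWB L=GYOO
After move 3 (F'): F=RYRG U=WWWR R=BBYR D=YOYB L=GGOG
Query 1: D[2] = Y
Query 2: U[2] = W
Query 3: R[1] = B
Query 4: B[2] = W
Query 5: D[1] = O

Answer: Y W B W O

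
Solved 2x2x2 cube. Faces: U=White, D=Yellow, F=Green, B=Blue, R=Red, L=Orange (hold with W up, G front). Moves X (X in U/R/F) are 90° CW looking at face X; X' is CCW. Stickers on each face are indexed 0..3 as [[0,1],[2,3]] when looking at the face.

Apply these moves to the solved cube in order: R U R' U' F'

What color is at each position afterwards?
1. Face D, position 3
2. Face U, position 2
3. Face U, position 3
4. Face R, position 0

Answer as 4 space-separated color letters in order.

Answer: Y R W R

Derivation:
After move 1 (R): R=RRRR U=WGWG F=GYGY D=YBYB B=WBWB
After move 2 (U): U=WWGG F=RRGY R=WBRR B=OOWB L=GYOO
After move 3 (R'): R=BRWR U=WWGO F=RWGG D=YRYY B=BOBB
After move 4 (U'): U=WOWG F=GYGG R=RWWR B=BRBB L=BOOO
After move 5 (F'): F=YGGG U=WORW R=RWYR D=OOYY L=BGOW
Query 1: D[3] = Y
Query 2: U[2] = R
Query 3: U[3] = W
Query 4: R[0] = R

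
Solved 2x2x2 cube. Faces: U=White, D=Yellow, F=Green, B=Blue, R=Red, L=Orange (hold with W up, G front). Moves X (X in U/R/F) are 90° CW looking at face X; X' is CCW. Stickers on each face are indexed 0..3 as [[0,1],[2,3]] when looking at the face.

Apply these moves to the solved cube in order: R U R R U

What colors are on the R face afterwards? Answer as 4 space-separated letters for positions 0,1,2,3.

Answer: Y O B W

Derivation:
After move 1 (R): R=RRRR U=WGWG F=GYGY D=YBYB B=WBWB
After move 2 (U): U=WWGG F=RRGY R=WBRR B=OOWB L=GYOO
After move 3 (R): R=RWRB U=WRGY F=RBGB D=YWYO B=GOWB
After move 4 (R): R=RRBW U=WBGB F=RWGO D=YWYG B=YORB
After move 5 (U): U=GWBB F=RRGO R=YOBW B=GYRB L=RWOO
Query: R face = YOBW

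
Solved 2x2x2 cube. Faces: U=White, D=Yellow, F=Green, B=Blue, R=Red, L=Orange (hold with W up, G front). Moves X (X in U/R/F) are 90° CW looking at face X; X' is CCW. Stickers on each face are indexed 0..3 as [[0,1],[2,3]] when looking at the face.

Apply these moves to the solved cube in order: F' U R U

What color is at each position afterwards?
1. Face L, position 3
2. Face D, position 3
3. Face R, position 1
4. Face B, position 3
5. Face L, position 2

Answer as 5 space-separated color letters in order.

Answer: W O W B O

Derivation:
After move 1 (F'): F=GGGG U=WWRR R=YRYR D=OOYY L=OWOW
After move 2 (U): U=RWRW F=YRGG R=BBYR B=OWBB L=GGOW
After move 3 (R): R=YBRB U=RRRG F=YOGY D=OBYO B=WWWB
After move 4 (U): U=RRGR F=YBGY R=WWRB B=GGWB L=YOOW
Query 1: L[3] = W
Query 2: D[3] = O
Query 3: R[1] = W
Query 4: B[3] = B
Query 5: L[2] = O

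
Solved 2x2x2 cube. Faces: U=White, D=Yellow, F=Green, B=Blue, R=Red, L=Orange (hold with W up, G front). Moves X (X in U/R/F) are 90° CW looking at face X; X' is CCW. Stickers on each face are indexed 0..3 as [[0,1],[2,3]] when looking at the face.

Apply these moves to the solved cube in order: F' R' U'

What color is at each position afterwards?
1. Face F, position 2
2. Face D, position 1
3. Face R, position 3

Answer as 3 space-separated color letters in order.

Answer: G G Y

Derivation:
After move 1 (F'): F=GGGG U=WWRR R=YRYR D=OOYY L=OWOW
After move 2 (R'): R=RRYY U=WBRB F=GWGR D=OGYG B=YBOB
After move 3 (U'): U=BBWR F=OWGR R=GWYY B=RROB L=YBOW
Query 1: F[2] = G
Query 2: D[1] = G
Query 3: R[3] = Y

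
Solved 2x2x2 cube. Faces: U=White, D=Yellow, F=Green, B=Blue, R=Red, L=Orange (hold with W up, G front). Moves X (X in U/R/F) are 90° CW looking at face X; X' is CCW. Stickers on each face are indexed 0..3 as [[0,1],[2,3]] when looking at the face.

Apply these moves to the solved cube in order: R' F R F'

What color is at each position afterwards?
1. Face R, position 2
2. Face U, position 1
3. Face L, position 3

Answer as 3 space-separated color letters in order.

After move 1 (R'): R=RRRR U=WBWB F=GWGW D=YGYG B=YBYB
After move 2 (F): F=GGWW U=WBOO R=WRBR D=RRYG L=OYOG
After move 3 (R): R=BWRR U=WGOW F=GRWG D=RYYY B=OBBB
After move 4 (F'): F=RGGW U=WGBR R=YWRR D=YGYY L=OWOO
Query 1: R[2] = R
Query 2: U[1] = G
Query 3: L[3] = O

Answer: R G O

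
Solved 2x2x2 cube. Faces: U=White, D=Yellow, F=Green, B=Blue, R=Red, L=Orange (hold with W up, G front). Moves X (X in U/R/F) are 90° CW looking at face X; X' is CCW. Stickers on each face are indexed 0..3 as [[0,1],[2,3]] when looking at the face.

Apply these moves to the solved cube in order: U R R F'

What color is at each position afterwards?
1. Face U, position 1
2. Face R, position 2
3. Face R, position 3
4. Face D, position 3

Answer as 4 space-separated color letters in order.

Answer: Y Y B W

Derivation:
After move 1 (U): U=WWWW F=RRGG R=BBRR B=OOBB L=GGOO
After move 2 (R): R=RBRB U=WRWG F=RYGY D=YBYO B=WOWB
After move 3 (R): R=RRBB U=WYWY F=RBGO D=YWYW B=GORB
After move 4 (F'): F=BORG U=WYRB R=WRYB D=GOYW L=GYOW
Query 1: U[1] = Y
Query 2: R[2] = Y
Query 3: R[3] = B
Query 4: D[3] = W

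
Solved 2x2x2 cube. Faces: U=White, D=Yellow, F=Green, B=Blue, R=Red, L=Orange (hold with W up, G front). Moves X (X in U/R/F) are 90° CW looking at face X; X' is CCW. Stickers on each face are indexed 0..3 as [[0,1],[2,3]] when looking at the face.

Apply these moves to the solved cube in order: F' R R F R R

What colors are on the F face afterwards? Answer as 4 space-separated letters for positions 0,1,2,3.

After move 1 (F'): F=GGGG U=WWRR R=YRYR D=OOYY L=OWOW
After move 2 (R): R=YYRR U=WGRG F=GOGY D=OBYB B=RBWB
After move 3 (R): R=RYRY U=WORY F=GBGB D=OWYR B=GBGB
After move 4 (F): F=GGBB U=WOWW R=RYYY D=RRYR L=OOOW
After move 5 (R): R=YRYY U=WGWB F=GRBR D=RGYG B=WBOB
After move 6 (R): R=YYYR U=WRWR F=GGBG D=ROYW B=BBGB
Query: F face = GGBG

Answer: G G B G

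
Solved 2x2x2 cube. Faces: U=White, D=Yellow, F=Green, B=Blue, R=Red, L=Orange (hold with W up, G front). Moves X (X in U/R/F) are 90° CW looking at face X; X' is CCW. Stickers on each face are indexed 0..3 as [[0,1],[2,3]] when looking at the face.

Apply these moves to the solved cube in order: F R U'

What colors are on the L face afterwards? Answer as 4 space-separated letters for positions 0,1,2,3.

Answer: O B O Y

Derivation:
After move 1 (F): F=GGGG U=WWOO R=WRWR D=RRYY L=OYOY
After move 2 (R): R=WWRR U=WGOG F=GRGY D=RBYB B=OBWB
After move 3 (U'): U=GGWO F=OYGY R=GRRR B=WWWB L=OBOY
Query: L face = OBOY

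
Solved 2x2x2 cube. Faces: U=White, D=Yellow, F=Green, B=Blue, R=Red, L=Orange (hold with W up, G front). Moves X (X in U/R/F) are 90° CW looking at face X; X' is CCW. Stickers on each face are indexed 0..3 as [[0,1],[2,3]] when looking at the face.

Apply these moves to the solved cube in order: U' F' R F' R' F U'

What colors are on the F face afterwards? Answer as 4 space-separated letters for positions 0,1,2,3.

Answer: B W R G

Derivation:
After move 1 (U'): U=WWWW F=OOGG R=GGRR B=RRBB L=BBOO
After move 2 (F'): F=OGOG U=WWGR R=YGYR D=BOYY L=BWOW
After move 3 (R): R=YYRG U=WGGG F=OOOY D=BBYR B=RRWB
After move 4 (F'): F=OYOO U=WGYR R=BYBG D=WWYR L=BGOG
After move 5 (R'): R=YGBB U=WWYR F=OGOR D=WYYO B=RRWB
After move 6 (F): F=OORG U=WWGG R=YGRB D=BYYO L=BWOY
After move 7 (U'): U=WGWG F=BWRG R=OORB B=YGWB L=RROY
Query: F face = BWRG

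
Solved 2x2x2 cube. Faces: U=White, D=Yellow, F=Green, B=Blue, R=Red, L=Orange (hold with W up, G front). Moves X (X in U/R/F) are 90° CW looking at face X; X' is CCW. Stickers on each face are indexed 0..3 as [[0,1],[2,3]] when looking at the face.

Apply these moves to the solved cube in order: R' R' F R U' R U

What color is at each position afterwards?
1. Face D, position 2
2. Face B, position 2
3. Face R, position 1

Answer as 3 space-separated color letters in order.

After move 1 (R'): R=RRRR U=WBWB F=GWGW D=YGYG B=YBYB
After move 2 (R'): R=RRRR U=WYWY F=GBGB D=YWYW B=GBGB
After move 3 (F): F=GGBB U=WYOO R=WRYR D=RRYW L=OYOW
After move 4 (R): R=YWRR U=WGOB F=GRBW D=RGYG B=OBYB
After move 5 (U'): U=GBWO F=OYBW R=GRRR B=YWYB L=OBOW
After move 6 (R): R=RGRR U=GYWW F=OGBG D=RYYY B=OWBB
After move 7 (U): U=WGWY F=RGBG R=OWRR B=OBBB L=OGOW
Query 1: D[2] = Y
Query 2: B[2] = B
Query 3: R[1] = W

Answer: Y B W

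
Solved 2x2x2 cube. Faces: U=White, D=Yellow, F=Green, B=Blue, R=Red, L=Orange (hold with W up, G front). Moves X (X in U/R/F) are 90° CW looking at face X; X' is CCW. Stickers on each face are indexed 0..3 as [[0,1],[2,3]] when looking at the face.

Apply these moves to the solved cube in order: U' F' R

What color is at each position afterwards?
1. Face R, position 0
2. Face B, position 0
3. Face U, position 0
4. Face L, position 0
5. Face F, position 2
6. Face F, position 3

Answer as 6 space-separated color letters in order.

Answer: Y R W B O Y

Derivation:
After move 1 (U'): U=WWWW F=OOGG R=GGRR B=RRBB L=BBOO
After move 2 (F'): F=OGOG U=WWGR R=YGYR D=BOYY L=BWOW
After move 3 (R): R=YYRG U=WGGG F=OOOY D=BBYR B=RRWB
Query 1: R[0] = Y
Query 2: B[0] = R
Query 3: U[0] = W
Query 4: L[0] = B
Query 5: F[2] = O
Query 6: F[3] = Y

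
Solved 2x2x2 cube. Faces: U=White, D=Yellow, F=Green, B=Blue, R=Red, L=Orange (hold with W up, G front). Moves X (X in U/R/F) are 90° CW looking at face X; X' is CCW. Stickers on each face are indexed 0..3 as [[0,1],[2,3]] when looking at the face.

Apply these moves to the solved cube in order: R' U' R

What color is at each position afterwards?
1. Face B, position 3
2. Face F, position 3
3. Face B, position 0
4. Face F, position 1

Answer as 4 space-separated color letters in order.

After move 1 (R'): R=RRRR U=WBWB F=GWGW D=YGYG B=YBYB
After move 2 (U'): U=BBWW F=OOGW R=GWRR B=RRYB L=YBOO
After move 3 (R): R=RGRW U=BOWW F=OGGG D=YYYR B=WRBB
Query 1: B[3] = B
Query 2: F[3] = G
Query 3: B[0] = W
Query 4: F[1] = G

Answer: B G W G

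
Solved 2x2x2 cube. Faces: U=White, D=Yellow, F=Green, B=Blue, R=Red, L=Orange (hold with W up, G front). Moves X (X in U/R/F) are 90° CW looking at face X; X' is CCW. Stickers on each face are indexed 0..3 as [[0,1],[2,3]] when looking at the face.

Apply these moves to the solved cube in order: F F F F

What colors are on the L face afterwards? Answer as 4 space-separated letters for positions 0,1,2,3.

Answer: O O O O

Derivation:
After move 1 (F): F=GGGG U=WWOO R=WRWR D=RRYY L=OYOY
After move 2 (F): F=GGGG U=WWYY R=OROR D=WWYY L=OROR
After move 3 (F): F=GGGG U=WWRR R=YRYR D=OOYY L=OWOW
After move 4 (F): F=GGGG U=WWWW R=RRRR D=YYYY L=OOOO
Query: L face = OOOO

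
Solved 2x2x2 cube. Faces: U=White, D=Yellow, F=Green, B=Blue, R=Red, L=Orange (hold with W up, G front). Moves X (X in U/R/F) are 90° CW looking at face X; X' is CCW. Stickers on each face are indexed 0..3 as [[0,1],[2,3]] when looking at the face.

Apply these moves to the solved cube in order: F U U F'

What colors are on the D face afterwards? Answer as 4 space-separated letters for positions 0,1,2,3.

After move 1 (F): F=GGGG U=WWOO R=WRWR D=RRYY L=OYOY
After move 2 (U): U=OWOW F=WRGG R=BBWR B=OYBB L=GGOY
After move 3 (U): U=OOWW F=BBGG R=OYWR B=GGBB L=WROY
After move 4 (F'): F=BGBG U=OOOW R=RYRR D=RYYY L=WWOW
Query: D face = RYYY

Answer: R Y Y Y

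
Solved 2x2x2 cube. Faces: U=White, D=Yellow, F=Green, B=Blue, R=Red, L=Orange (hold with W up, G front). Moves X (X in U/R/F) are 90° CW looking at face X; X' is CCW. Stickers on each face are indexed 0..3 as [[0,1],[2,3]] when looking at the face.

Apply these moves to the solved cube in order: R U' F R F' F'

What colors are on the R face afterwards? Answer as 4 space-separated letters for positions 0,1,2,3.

After move 1 (R): R=RRRR U=WGWG F=GYGY D=YBYB B=WBWB
After move 2 (U'): U=GGWW F=OOGY R=GYRR B=RRWB L=WBOO
After move 3 (F): F=GOYO U=GGOB R=WYWR D=RGYB L=WYOB
After move 4 (R): R=WWRY U=GOOO F=GGYB D=RWYR B=BRGB
After move 5 (F'): F=GBGY U=GOWR R=WWRY D=YBYR L=WOOO
After move 6 (F'): F=BYGG U=GOWR R=BWYY D=OOYR L=WROW
Query: R face = BWYY

Answer: B W Y Y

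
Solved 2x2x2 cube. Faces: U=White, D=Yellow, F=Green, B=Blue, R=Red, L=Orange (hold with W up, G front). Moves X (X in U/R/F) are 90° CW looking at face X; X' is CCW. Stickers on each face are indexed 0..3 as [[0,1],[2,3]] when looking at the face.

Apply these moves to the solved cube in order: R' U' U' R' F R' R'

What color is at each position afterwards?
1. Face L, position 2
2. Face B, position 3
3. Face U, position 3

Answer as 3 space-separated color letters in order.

After move 1 (R'): R=RRRR U=WBWB F=GWGW D=YGYG B=YBYB
After move 2 (U'): U=BBWW F=OOGW R=GWRR B=RRYB L=YBOO
After move 3 (U'): U=BWBW F=YBGW R=OORR B=GWYB L=RROO
After move 4 (R'): R=OROR U=BYBG F=YWGW D=YBYW B=GWGB
After move 5 (F): F=GYWW U=BYOR R=BRGR D=OOYW L=RYOB
After move 6 (R'): R=RRBG U=BGOG F=GYWR D=OYYW B=WWOB
After move 7 (R'): R=RGRB U=BOOW F=GGWG D=OYYR B=WWYB
Query 1: L[2] = O
Query 2: B[3] = B
Query 3: U[3] = W

Answer: O B W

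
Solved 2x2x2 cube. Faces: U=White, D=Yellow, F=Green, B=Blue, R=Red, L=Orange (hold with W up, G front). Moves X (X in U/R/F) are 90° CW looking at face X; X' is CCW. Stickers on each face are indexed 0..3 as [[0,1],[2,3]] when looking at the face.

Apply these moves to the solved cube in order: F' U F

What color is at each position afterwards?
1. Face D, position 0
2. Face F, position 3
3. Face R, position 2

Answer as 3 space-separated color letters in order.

After move 1 (F'): F=GGGG U=WWRR R=YRYR D=OOYY L=OWOW
After move 2 (U): U=RWRW F=YRGG R=BBYR B=OWBB L=GGOW
After move 3 (F): F=GYGR U=RWWG R=RBWR D=YBYY L=GOOO
Query 1: D[0] = Y
Query 2: F[3] = R
Query 3: R[2] = W

Answer: Y R W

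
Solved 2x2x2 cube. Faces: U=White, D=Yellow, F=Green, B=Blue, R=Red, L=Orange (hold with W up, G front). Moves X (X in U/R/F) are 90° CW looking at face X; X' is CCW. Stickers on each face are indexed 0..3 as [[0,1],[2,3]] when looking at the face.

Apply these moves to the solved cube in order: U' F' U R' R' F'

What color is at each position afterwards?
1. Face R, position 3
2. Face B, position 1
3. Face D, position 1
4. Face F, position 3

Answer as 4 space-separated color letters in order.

Answer: R W W O

Derivation:
After move 1 (U'): U=WWWW F=OOGG R=GGRR B=RRBB L=BBOO
After move 2 (F'): F=OGOG U=WWGR R=YGYR D=BOYY L=BWOW
After move 3 (U): U=GWRW F=YGOG R=RRYR B=BWBB L=OGOW
After move 4 (R'): R=RRRY U=GBRB F=YWOW D=BGYG B=YWOB
After move 5 (R'): R=RYRR U=GORY F=YBOB D=BWYW B=GWGB
After move 6 (F'): F=BBYO U=GORR R=WYBR D=GWYW L=OYOR
Query 1: R[3] = R
Query 2: B[1] = W
Query 3: D[1] = W
Query 4: F[3] = O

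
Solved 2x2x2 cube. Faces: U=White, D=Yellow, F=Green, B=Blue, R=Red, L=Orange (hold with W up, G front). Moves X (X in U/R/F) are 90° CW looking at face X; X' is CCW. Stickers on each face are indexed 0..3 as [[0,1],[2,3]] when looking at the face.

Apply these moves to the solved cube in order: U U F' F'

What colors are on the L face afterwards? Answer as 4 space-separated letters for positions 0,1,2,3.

After move 1 (U): U=WWWW F=RRGG R=BBRR B=OOBB L=GGOO
After move 2 (U): U=WWWW F=BBGG R=OORR B=GGBB L=RROO
After move 3 (F'): F=BGBG U=WWOR R=YOYR D=ROYY L=RWOW
After move 4 (F'): F=GGBB U=WWYY R=OORR D=WWYY L=RROO
Query: L face = RROO

Answer: R R O O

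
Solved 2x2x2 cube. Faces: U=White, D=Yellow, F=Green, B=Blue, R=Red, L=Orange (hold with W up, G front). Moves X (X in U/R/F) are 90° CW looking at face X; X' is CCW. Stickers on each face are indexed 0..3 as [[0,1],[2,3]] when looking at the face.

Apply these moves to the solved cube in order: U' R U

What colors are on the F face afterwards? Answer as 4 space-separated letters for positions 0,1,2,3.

After move 1 (U'): U=WWWW F=OOGG R=GGRR B=RRBB L=BBOO
After move 2 (R): R=RGRG U=WOWG F=OYGY D=YBYR B=WRWB
After move 3 (U): U=WWGO F=RGGY R=WRRG B=BBWB L=OYOO
Query: F face = RGGY

Answer: R G G Y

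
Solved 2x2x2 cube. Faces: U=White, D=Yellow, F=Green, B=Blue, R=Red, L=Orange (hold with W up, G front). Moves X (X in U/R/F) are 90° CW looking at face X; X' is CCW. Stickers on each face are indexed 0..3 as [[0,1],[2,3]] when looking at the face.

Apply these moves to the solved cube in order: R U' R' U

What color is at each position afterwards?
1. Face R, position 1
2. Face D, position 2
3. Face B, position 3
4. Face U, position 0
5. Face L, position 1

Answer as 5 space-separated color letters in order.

After move 1 (R): R=RRRR U=WGWG F=GYGY D=YBYB B=WBWB
After move 2 (U'): U=GGWW F=OOGY R=GYRR B=RRWB L=WBOO
After move 3 (R'): R=YRGR U=GWWR F=OGGW D=YOYY B=BRBB
After move 4 (U): U=WGRW F=YRGW R=BRGR B=WBBB L=OGOO
Query 1: R[1] = R
Query 2: D[2] = Y
Query 3: B[3] = B
Query 4: U[0] = W
Query 5: L[1] = G

Answer: R Y B W G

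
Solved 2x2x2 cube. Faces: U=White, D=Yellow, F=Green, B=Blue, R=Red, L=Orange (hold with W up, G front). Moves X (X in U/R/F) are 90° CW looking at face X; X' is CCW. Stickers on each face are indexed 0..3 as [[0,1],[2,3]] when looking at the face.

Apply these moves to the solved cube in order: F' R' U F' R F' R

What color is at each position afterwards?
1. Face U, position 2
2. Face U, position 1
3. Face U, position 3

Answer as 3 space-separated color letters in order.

Answer: O G R

Derivation:
After move 1 (F'): F=GGGG U=WWRR R=YRYR D=OOYY L=OWOW
After move 2 (R'): R=RRYY U=WBRB F=GWGR D=OGYG B=YBOB
After move 3 (U): U=RWBB F=RRGR R=YBYY B=OWOB L=GWOW
After move 4 (F'): F=RRRG U=RWYY R=GBOY D=WWYG L=GBOB
After move 5 (R): R=OGYB U=RRYG F=RWRG D=WOYO B=YWWB
After move 6 (F'): F=WGRR U=RROY R=OGWB D=BBYO L=GGOY
After move 7 (R): R=WOBG U=RGOR F=WBRO D=BWYY B=YWRB
Query 1: U[2] = O
Query 2: U[1] = G
Query 3: U[3] = R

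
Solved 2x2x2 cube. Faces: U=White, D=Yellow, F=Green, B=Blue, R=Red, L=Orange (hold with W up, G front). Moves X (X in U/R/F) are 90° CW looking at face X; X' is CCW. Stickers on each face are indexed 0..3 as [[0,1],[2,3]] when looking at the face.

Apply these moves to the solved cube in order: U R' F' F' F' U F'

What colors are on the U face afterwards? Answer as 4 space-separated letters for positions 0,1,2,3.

After move 1 (U): U=WWWW F=RRGG R=BBRR B=OOBB L=GGOO
After move 2 (R'): R=BRBR U=WBWO F=RWGW D=YRYG B=YOYB
After move 3 (F'): F=WWRG U=WBBB R=RRYR D=GOYG L=GOOW
After move 4 (F'): F=WGWR U=WBRY R=ORGR D=OWYG L=GBOB
After move 5 (F'): F=GRWW U=WBOG R=WROR D=BBYG L=GYOR
After move 6 (U): U=OWGB F=WRWW R=YOOR B=GYYB L=GROR
After move 7 (F'): F=RWWW U=OWYO R=BOBR D=RRYG L=GBOG
Query: U face = OWYO

Answer: O W Y O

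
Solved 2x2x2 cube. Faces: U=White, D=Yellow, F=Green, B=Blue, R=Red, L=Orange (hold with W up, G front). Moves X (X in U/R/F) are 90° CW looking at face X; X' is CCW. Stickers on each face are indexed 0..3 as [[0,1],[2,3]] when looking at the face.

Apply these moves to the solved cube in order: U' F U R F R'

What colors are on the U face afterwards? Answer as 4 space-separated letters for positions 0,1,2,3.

Answer: O W Y W

Derivation:
After move 1 (U'): U=WWWW F=OOGG R=GGRR B=RRBB L=BBOO
After move 2 (F): F=GOGO U=WWOB R=WGWR D=RGYY L=BYOY
After move 3 (U): U=OWBW F=WGGO R=RRWR B=BYBB L=GOOY
After move 4 (R): R=WRRR U=OGBO F=WGGY D=RBYB B=WYWB
After move 5 (F): F=GWYG U=OGYO R=BROR D=RWYB L=GROB
After move 6 (R'): R=RRBO U=OWYW F=GGYO D=RWYG B=BYWB
Query: U face = OWYW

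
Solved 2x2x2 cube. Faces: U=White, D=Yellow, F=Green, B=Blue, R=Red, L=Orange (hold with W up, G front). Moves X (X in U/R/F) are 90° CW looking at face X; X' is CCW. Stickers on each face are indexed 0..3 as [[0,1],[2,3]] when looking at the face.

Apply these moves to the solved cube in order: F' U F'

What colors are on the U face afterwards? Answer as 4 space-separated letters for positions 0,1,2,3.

After move 1 (F'): F=GGGG U=WWRR R=YRYR D=OOYY L=OWOW
After move 2 (U): U=RWRW F=YRGG R=BBYR B=OWBB L=GGOW
After move 3 (F'): F=RGYG U=RWBY R=OBOR D=GWYY L=GWOR
Query: U face = RWBY

Answer: R W B Y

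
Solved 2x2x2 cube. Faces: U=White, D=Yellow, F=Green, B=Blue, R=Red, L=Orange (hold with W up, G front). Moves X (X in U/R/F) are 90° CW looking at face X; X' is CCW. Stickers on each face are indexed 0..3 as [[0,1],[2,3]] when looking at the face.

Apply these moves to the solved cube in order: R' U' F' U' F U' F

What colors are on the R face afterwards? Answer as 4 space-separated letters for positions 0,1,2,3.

After move 1 (R'): R=RRRR U=WBWB F=GWGW D=YGYG B=YBYB
After move 2 (U'): U=BBWW F=OOGW R=GWRR B=RRYB L=YBOO
After move 3 (F'): F=OWOG U=BBGR R=GWYR D=BOYG L=YWOW
After move 4 (U'): U=BRBG F=YWOG R=OWYR B=GWYB L=RROW
After move 5 (F): F=OYGW U=BRWR R=BWGR D=YOYG L=RBOO
After move 6 (U'): U=RRBW F=RBGW R=OYGR B=BWYB L=GWOO
After move 7 (F): F=GRWB U=RROW R=BYWR D=GOYG L=GYOO
Query: R face = BYWR

Answer: B Y W R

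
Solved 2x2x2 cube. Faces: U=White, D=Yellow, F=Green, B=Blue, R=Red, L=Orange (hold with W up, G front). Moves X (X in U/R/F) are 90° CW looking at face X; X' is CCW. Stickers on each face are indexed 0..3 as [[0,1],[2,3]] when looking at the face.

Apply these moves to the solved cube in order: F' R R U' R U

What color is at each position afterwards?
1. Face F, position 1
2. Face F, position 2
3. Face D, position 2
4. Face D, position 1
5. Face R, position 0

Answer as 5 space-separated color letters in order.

Answer: G G Y G R

Derivation:
After move 1 (F'): F=GGGG U=WWRR R=YRYR D=OOYY L=OWOW
After move 2 (R): R=YYRR U=WGRG F=GOGY D=OBYB B=RBWB
After move 3 (R): R=RYRY U=WORY F=GBGB D=OWYR B=GBGB
After move 4 (U'): U=OYWR F=OWGB R=GBRY B=RYGB L=GBOW
After move 5 (R): R=RGYB U=OWWB F=OWGR D=OGYR B=RYYB
After move 6 (U): U=WOBW F=RGGR R=RYYB B=GBYB L=OWOW
Query 1: F[1] = G
Query 2: F[2] = G
Query 3: D[2] = Y
Query 4: D[1] = G
Query 5: R[0] = R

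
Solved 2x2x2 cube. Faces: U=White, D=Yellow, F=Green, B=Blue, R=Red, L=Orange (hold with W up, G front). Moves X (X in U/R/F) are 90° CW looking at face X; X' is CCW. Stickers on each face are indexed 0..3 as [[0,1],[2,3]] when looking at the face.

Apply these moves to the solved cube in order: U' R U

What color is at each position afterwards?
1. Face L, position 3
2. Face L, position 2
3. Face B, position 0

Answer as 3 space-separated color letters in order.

Answer: O O B

Derivation:
After move 1 (U'): U=WWWW F=OOGG R=GGRR B=RRBB L=BBOO
After move 2 (R): R=RGRG U=WOWG F=OYGY D=YBYR B=WRWB
After move 3 (U): U=WWGO F=RGGY R=WRRG B=BBWB L=OYOO
Query 1: L[3] = O
Query 2: L[2] = O
Query 3: B[0] = B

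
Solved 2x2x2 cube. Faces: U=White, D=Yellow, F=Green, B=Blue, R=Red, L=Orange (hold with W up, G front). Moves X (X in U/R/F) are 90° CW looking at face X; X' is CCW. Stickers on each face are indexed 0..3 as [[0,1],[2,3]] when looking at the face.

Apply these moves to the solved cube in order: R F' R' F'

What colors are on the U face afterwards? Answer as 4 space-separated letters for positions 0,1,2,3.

Answer: W W R B

Derivation:
After move 1 (R): R=RRRR U=WGWG F=GYGY D=YBYB B=WBWB
After move 2 (F'): F=YYGG U=WGRR R=BRYR D=OOYB L=OGOW
After move 3 (R'): R=RRBY U=WWRW F=YGGR D=OYYG B=BBOB
After move 4 (F'): F=GRYG U=WWRB R=YROY D=GWYG L=OWOR
Query: U face = WWRB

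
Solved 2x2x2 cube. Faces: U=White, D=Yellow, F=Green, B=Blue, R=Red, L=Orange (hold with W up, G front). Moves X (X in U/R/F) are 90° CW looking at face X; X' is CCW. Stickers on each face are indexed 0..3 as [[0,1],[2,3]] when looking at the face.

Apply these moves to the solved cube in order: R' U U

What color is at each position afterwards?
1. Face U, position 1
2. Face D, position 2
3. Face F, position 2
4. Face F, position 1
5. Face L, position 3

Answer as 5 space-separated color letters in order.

After move 1 (R'): R=RRRR U=WBWB F=GWGW D=YGYG B=YBYB
After move 2 (U): U=WWBB F=RRGW R=YBRR B=OOYB L=GWOO
After move 3 (U): U=BWBW F=YBGW R=OORR B=GWYB L=RROO
Query 1: U[1] = W
Query 2: D[2] = Y
Query 3: F[2] = G
Query 4: F[1] = B
Query 5: L[3] = O

Answer: W Y G B O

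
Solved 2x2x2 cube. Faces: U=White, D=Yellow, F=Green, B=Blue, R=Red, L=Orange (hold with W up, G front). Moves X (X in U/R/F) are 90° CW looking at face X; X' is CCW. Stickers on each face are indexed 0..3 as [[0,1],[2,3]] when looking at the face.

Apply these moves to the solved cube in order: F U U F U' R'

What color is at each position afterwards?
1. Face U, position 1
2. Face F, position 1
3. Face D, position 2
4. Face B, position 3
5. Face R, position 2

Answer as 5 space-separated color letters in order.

After move 1 (F): F=GGGG U=WWOO R=WRWR D=RRYY L=OYOY
After move 2 (U): U=OWOW F=WRGG R=BBWR B=OYBB L=GGOY
After move 3 (U): U=OOWW F=BBGG R=OYWR B=GGBB L=WROY
After move 4 (F): F=GBGB U=OOYR R=WYWR D=WOYY L=WROR
After move 5 (U'): U=OROY F=WRGB R=GBWR B=WYBB L=GGOR
After move 6 (R'): R=BRGW U=OBOW F=WRGY D=WRYB B=YYOB
Query 1: U[1] = B
Query 2: F[1] = R
Query 3: D[2] = Y
Query 4: B[3] = B
Query 5: R[2] = G

Answer: B R Y B G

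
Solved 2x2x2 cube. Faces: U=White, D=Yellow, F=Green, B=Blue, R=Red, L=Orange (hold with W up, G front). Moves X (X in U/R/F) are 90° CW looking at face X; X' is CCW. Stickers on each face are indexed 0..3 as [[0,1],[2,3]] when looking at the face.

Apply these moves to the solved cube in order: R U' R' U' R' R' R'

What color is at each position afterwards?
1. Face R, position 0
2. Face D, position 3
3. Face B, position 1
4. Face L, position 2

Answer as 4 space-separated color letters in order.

Answer: G Y R O

Derivation:
After move 1 (R): R=RRRR U=WGWG F=GYGY D=YBYB B=WBWB
After move 2 (U'): U=GGWW F=OOGY R=GYRR B=RRWB L=WBOO
After move 3 (R'): R=YRGR U=GWWR F=OGGW D=YOYY B=BRBB
After move 4 (U'): U=WRGW F=WBGW R=OGGR B=YRBB L=BROO
After move 5 (R'): R=GROG U=WBGY F=WRGW D=YBYW B=YROB
After move 6 (R'): R=RGGO U=WOGY F=WBGY D=YRYW B=WRBB
After move 7 (R'): R=GORG U=WBGW F=WOGY D=YBYY B=WRRB
Query 1: R[0] = G
Query 2: D[3] = Y
Query 3: B[1] = R
Query 4: L[2] = O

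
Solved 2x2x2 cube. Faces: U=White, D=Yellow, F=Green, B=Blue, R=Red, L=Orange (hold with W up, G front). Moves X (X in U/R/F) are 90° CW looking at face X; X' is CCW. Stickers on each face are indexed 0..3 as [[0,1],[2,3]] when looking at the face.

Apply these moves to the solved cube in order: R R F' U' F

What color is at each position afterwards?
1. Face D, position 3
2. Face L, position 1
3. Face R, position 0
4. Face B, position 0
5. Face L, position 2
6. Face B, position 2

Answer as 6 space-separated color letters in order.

After move 1 (R): R=RRRR U=WGWG F=GYGY D=YBYB B=WBWB
After move 2 (R): R=RRRR U=WYWY F=GBGB D=YWYW B=GBGB
After move 3 (F'): F=BBGG U=WYRR R=WRYR D=OOYW L=OYOW
After move 4 (U'): U=YRWR F=OYGG R=BBYR B=WRGB L=GBOW
After move 5 (F): F=GOGY U=YRWB R=WBRR D=YBYW L=GOOO
Query 1: D[3] = W
Query 2: L[1] = O
Query 3: R[0] = W
Query 4: B[0] = W
Query 5: L[2] = O
Query 6: B[2] = G

Answer: W O W W O G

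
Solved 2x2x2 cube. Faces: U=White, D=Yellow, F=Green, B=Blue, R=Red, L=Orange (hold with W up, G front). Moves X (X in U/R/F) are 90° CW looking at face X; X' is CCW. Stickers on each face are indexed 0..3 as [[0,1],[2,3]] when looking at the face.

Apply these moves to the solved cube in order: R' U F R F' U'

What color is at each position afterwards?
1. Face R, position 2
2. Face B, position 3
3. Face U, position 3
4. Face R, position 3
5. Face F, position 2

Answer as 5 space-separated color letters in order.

Answer: R B B B G

Derivation:
After move 1 (R'): R=RRRR U=WBWB F=GWGW D=YGYG B=YBYB
After move 2 (U): U=WWBB F=RRGW R=YBRR B=OOYB L=GWOO
After move 3 (F): F=GRWR U=WWOW R=BBBR D=RYYG L=GYOG
After move 4 (R): R=BBRB U=WROR F=GYWG D=RYYO B=WOWB
After move 5 (F'): F=YGGW U=WRBR R=YBRB D=YGYO L=GROO
After move 6 (U'): U=RRWB F=GRGW R=YGRB B=YBWB L=WOOO
Query 1: R[2] = R
Query 2: B[3] = B
Query 3: U[3] = B
Query 4: R[3] = B
Query 5: F[2] = G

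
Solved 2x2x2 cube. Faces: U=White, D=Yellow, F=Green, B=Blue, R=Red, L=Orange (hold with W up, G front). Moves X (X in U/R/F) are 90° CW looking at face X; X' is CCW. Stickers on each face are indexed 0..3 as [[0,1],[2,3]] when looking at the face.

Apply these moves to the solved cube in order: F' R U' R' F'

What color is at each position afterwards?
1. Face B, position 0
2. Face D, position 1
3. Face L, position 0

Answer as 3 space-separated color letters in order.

Answer: B W R

Derivation:
After move 1 (F'): F=GGGG U=WWRR R=YRYR D=OOYY L=OWOW
After move 2 (R): R=YYRR U=WGRG F=GOGY D=OBYB B=RBWB
After move 3 (U'): U=GGWR F=OWGY R=GORR B=YYWB L=RBOW
After move 4 (R'): R=ORGR U=GWWY F=OGGR D=OWYY B=BYBB
After move 5 (F'): F=GROG U=GWOG R=WROR D=BWYY L=RYOW
Query 1: B[0] = B
Query 2: D[1] = W
Query 3: L[0] = R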